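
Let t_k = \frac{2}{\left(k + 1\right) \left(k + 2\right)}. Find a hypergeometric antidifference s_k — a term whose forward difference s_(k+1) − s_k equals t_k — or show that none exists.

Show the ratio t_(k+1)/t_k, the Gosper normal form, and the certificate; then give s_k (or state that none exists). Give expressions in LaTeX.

Ratio r(k) = (k + 1)/(k + 3).
Normal form (A,B,C) = (k + 1, k + 3, 1).
Solve (k + 1)·f(k+1) − (k + 2)·f(k) = 1.
d = 1 from the (1,1,0) case.
Solving with deg f ≤ 1: f(k) = k.
Then R = B(k−1)f/C = k*(k + 2), so s_k = R(k)·t_k = 2*k/(k + 1).
s_(k+1) − s_k = 2/(k**2 + 3*k + 2) = t_k.

s_k = \frac{2 k}{k + 1}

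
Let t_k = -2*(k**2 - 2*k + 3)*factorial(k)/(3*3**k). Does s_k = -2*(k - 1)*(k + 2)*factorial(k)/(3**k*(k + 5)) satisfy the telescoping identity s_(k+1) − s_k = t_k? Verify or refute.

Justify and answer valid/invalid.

Invalid: residual 2*(k**3 + 3*k**2 - 10*k + 18)*factorial(k)/(3**k*(k + 5)*(k + 6)) ≠ 0.

s_(k+1) = -2*k*(k + 3)*factorial(k + 1)/(3*3**k*(k + 6))
s_(k+1) − s_k = -2*(k**4 + 6*k**3 + 2*k**2 + 3*k + 36)*factorial(k)/(3*3**k*(k + 5)*(k + 6))
(s_(k+1) − s_k) − t_k = 2*(k**3 + 3*k**2 - 10*k + 18)*factorial(k)/(3**k*(k + 5)*(k + 6))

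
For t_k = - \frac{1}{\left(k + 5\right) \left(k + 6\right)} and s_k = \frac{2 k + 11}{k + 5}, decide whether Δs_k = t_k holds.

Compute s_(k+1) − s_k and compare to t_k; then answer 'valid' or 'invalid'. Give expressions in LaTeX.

s_(k+1) = (2*k + 13)/(k + 6)
s_(k+1) − s_k = -1/(k**2 + 11*k + 30)
(s_(k+1) − s_k) − t_k = 0

valid; difference matches t_k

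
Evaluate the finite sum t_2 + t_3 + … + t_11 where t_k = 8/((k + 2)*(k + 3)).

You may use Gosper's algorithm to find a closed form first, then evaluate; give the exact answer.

t_(k+1)/t_k = (k + 2)/(k + 4).
Factor: A=k + 2; B=k + 4; C=1.
f must satisfy (k + 2)·f(k+1) − (k + 3)·f(k) = 1.
From deg A=1, deg B=1, deg C=0: d=1.
A polynomial solution: f(k) = k/2.
Get s_k = R·t_k = 4*k/(k + 2) with R(k) = B(k−1)f(k)/C(k) = k*(k + 3)/2.
Check: Δs_k = 8/(k**2 + 5*k + 6). ✓
Σ_(k=2)^(11) t_k = s_(12) − s_(2) = 24/7 − (2) = 10/7.

Σ = 10/7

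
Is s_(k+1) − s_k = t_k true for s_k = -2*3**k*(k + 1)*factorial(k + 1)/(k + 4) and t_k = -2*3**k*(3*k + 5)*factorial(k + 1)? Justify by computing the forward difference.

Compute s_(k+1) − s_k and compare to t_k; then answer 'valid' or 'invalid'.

Invalid: residual 6*3**k*(3*k**2 + 17*k + 19)*factorial(k + 1)/((k + 4)*(k + 5)) ≠ 0.

s_(k+1) = -6*3**k*(k + 2)*factorial(k + 2)/(k + 5)
s_(k+1) − s_k = -2*3**k*(3*k**3 + 23*k**2 + 54*k + 43)*factorial(k + 1)/((k + 4)*(k + 5))
(s_(k+1) − s_k) − t_k = 6*3**k*(3*k**2 + 17*k + 19)*factorial(k + 1)/((k + 4)*(k + 5))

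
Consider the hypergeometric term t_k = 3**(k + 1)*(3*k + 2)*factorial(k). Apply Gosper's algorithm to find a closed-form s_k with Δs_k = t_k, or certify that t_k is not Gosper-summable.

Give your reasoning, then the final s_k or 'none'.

r(k) = 3*(k + 1)*(3*k + 5)/(3*k + 2) after simplifying.
Factor: A=3*k + 3; B=1; C=k + 2/3.
Solve (3*k + 3)·f(k+1) − (1)·f(k) = k + 2/3.
Degrees (1,0,1) ⇒ d ≤ 0.
Solving with deg f ≤ 0: f(k) = 1/3.
Get s_k = R·t_k = 3**(k + 1)*factorial(k) with R(k) = B(k−1)f(k)/C(k) = 1/(3*k + 2).
Verify: 3**(k + 1)*(3*k + 2)*factorial(k) matches t_k.

s_k = 3**(k + 1)*factorial(k)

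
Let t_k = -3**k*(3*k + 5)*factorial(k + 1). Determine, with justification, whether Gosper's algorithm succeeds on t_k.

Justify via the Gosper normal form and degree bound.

Yes. s_k = -3**k*factorial(k + 1).

Step 1: r(k) = 3*(k + 2)*(3*k + 8)/(3*k + 5).
Take A(k)=3*k + 6, B(k)=1, C(k)=k + 5/3.
f must satisfy (3*k + 6)·f(k+1) − (1)·f(k) = k + 5/3.
From deg A=1, deg B=0, deg C=1: d=0.
A polynomial solution: f(k) = 1/3.
Then R = B(k−1)f/C = 1/(3*k + 5), so s_k = R(k)·t_k = -3**k*factorial(k + 1).
Check: Δs_k = -3**k*(3*k + 5)*factorial(k + 1). ✓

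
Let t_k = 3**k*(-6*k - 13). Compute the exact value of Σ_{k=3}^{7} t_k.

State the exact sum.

Ratio r(k) = 3*(6*k + 19)/(6*k + 13).
Normal form (A,B,C) = (3, 1, k + 13/6).
Solve (3)·f(k+1) − (1)·f(k) = k + 13/6.
d = 1 from the (0,0,1) case.
Solving with deg f ≤ 1: f(k) = (3*k + 2)/6.
Get s_k = R·t_k = 3**k*(-3*k - 2) with R(k) = B(k−1)f(k)/C(k) = (3*k + 2)/(6*k + 13).
Δs = 3**k*(-6*k - 13), as required.
Evaluate s at k=8 and k=3: -170586 and -297; difference -170289.

Σ = -170289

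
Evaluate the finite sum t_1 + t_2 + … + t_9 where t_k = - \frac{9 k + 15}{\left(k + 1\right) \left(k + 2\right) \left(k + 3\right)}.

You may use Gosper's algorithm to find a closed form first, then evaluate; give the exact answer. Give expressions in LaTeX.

Step 1: r(k) = (k + 1)*(3*k + 8)/((k + 4)*(3*k + 5)).
So A=k + 1 and B=k + 4, with C=k + 5/3.
Solve (k + 1)·f(k+1) − (k + 3)·f(k) = k + 5/3.
Bound: deg f ≤ 2.
Solve for f: f(k) = k*(2*k + 3)/3 (degree 2 ≤ 2).
So s_k = (B(k−1)f/C)·t_k = (k*(k + 3)*(2*k + 3)/(3*k + 5))·t_k = -3*k*(2*k + 3)/((k + 1)*(k + 2)).
Δs = 3*(-3*k - 5)/(k**3 + 6*k**2 + 11*k + 6), as required.
Telescoping: Σ = s_(10) − s_(1) = -115/22 − (-5/2) = -30/11.

Σ = -30/11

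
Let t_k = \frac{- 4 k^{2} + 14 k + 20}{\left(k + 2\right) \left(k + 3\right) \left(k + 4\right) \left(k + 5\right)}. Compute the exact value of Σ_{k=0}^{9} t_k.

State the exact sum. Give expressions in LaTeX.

Step 1: r(k) = (k + 2)*(7*k - 2*(k + 1)**2 + 17)/((k + 6)*(-2*k**2 + 7*k + 10)).
Gosper form: A/B · C(k+1)/C(k) with A=k + 2, B=k + 6, C=k**2 - 7*k/2 - 5.
Solve (k + 2)·f(k+1) − (k + 5)·f(k) = k**2 - 7*k/2 - 5.
deg f ≤ 3 (via 1,1,2).
Solving with deg f ≤ 3: f(k) = -k*(k**2 + 57*k + 62)/48.
Certificate R = B(k−1)f/C = -k*(k + 5)*(k**2 + 57*k + 62)/(24*(2*k**2 - 7*k - 10)) gives s_k = k*(k**2 + 57*k + 62)/(12*(k + 2)*(k + 3)*(k + 4)).
Δs = 2*(-2*k**2 + 7*k + 10)/(k**4 + 14*k**3 + 71*k**2 + 154*k + 120), as required.
Telescoping: Σ = s_(10) − s_(0) = 305/1092 − (0) = 305/1092.

Σ = 305/1092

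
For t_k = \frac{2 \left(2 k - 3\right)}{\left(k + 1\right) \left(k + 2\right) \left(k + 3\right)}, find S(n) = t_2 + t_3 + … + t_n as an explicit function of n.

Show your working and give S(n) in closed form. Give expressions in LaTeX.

S(n) = \frac{7 n^{2} - 13 n + 6}{12 \left(n^{2} + 5 n + 6\right)}

The ratio is (k + 1)*(2*k - 1)/((k + 4)*(2*k - 3)).
A = k + 1, B = k + 4, C = k - 3/2.
Set up (k + 1)·f(k+1) − (k + 3)·f(k) − (k - 3/2) = 0.
Bound: deg f ≤ 2.
Match coefficients ⇒ f(k) = -k*(k + 11)/8.
Then R = B(k−1)f/C = -k*(k + 3)*(k + 11)/(4*(2*k - 3)), so s_k = R(k)·t_k = k*(-k - 11)/(2*(k + 1)*(k + 2)).
Check: Δs_k = 2*(2*k - 3)/(k**3 + 6*k**2 + 11*k + 6). ✓
Σ_(k=2)^n t_k = s_(n+1) − s_(2) = ((-n**2 - 13*n - 12)/(2*(n**2 + 5*n + 6))) − (-13/12), i.e. (7*n**2 - 13*n + 6)/(12*(n**2 + 5*n + 6)).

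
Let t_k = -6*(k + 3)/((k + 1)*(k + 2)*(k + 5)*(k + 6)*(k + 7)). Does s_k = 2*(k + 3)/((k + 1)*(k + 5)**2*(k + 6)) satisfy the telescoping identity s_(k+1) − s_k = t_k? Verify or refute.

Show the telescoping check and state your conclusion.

Invalid: residual 4*(4*k**2 + 33*k + 59)/(k**7 + 32*k**6 + 424*k**5 + 2990*k**4 + 11971*k**3 + 26714*k**2 + 29940*k + 12600) ≠ 0.

s_(k+1) = 2*(k + 4)/((k + 2)*(k + 6)**2*(k + 7))
s_(k+1) − s_k = 2*((k + 1)*(k + 4)*(k + 5)**2 - (k + 2)*(k + 3)*(k + 6)*(k + 7))/((k + 1)*(k + 2)*(k + 5)**2*(k + 6)**2*(k + 7))
(s_(k+1) − s_k) − t_k = 4*(4*k**2 + 33*k + 59)/(k**7 + 32*k**6 + 424*k**5 + 2990*k**4 + 11971*k**3 + 26714*k**2 + 29940*k + 12600)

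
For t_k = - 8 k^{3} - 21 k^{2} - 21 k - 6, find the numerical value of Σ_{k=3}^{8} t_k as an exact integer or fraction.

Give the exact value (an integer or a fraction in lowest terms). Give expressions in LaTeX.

Ratio r(k) = (8*k**3 + 45*k**2 + 87*k + 56)/(8*k**3 + 21*k**2 + 21*k + 6).
Normal form (A,B,C) = (1, 1, k**3 + 21*k**2/8 + 21*k/8 + 3/4).
Solve (1)·f(k+1) − (1)·f(k) = k**3 + 21*k**2/8 + 21*k/8 + 3/4.
From deg A=0, deg B=0, deg C=3: d=4.
Match coefficients ⇒ f(k) = k*(2*k**3 + 3*k**2 + 2*k - 1)/8.
R(k) = B(k−1)·f(k)/C(k) = k*(2*k**3 + 3*k**2 + 2*k - 1)/(8*k**3 + 21*k**2 + 21*k + 6); s_k = R·t_k = k*(-2*k**3 - 3*k**2 - 2*k + 1).
Verify: -8*k**3 - 21*k**2 - 21*k - 6 matches t_k.
Sum = s_(9) − s_(3); s_(9) = -15462, s_(3) = -258 ⇒ -15204.

Σ = -15204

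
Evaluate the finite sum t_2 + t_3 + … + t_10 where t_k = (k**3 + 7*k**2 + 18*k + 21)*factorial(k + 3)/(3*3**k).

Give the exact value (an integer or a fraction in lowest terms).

Σ = 59553768040/729

r(k) = (k**4 + 14*k**3 + 75*k**2 + 187*k + 188)/(3*(k**3 + 7*k**2 + 18*k + 21)) after simplifying.
Normal form (A,B,C) = (k/3 + 4/3, 1, k**3 + 7*k**2 + 18*k + 21).
Solve (k/3 + 4/3)·f(k+1) − (1)·f(k) = k**3 + 7*k**2 + 18*k + 21.
d = 2 from the (1,0,3) case.
A polynomial solution: f(k) = 3*(k**2 + 4*k + 1).
R(k) = B(k−1)·f(k)/C(k) = 3*(k**2 + 4*k + 1)/(k**3 + 7*k**2 + 18*k + 21); s_k = R·t_k = (k**2 + 4*k + 1)*factorial(k + 3)/3**k.
s_(k+1) − s_k = (k**3 + 7*k**2 + 18*k + 21)*factorial(k + 3)/(3*3**k) = t_k.
Sum = s_(11) − s_(2); s_(11) = 59553894400/729, s_(2) = 520/3 ⇒ 59553768040/729.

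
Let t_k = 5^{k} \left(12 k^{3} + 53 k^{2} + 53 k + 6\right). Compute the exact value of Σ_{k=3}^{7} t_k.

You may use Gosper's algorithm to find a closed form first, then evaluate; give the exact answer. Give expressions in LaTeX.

Σ = 640223250

Step 1: r(k) = 5*(12*k**3 + 89*k**2 + 195*k + 124)/(12*k**3 + 53*k**2 + 53*k + 6).
Take A(k)=5, B(k)=1, C(k)=k**3 + 53*k**2/12 + 53*k/12 + 1/2.
Set up (5)·f(k+1) − (1)·f(k) − (k**3 + 53*k**2/12 + 53*k/12 + 1/2) = 0.
Bound: deg f ≤ 3.
Solving with deg f ≤ 3: f(k) = (3*k**3 + 2*k**2 - 3*k - 1)/12.
Certificate R = B(k−1)f/C = (3*k**3 + 2*k**2 - 3*k - 1)/((k + 3)*(12*k**2 + 17*k + 2)) gives s_k = 5**k*(3*k**3 + 2*k**2 - 3*k - 1).
Δs = 5**k*(12*k**3 + 53*k**2 + 53*k + 6), as required.
Σ_(k=3)^(7) t_k = s_(8) − s_(3) = 640234375 − (11125) = 640223250.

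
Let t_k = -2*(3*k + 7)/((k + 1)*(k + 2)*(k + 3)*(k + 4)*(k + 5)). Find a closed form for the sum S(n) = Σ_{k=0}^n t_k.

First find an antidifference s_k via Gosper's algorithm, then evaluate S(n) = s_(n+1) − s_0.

S(n) = (-n**3 - 11*n**2 - 38*n - 28)/(6*(n**3 + 11*n**2 + 38*n + 40))

r(k) = (k + 1)*(3*k + 10)/((k + 6)*(3*k + 7)) after simplifying.
So A=k + 1 and B=k + 6, with C=k + 7/3.
Solve (k + 1)·f(k+1) − (k + 5)·f(k) = k + 7/3.
From deg A=1, deg B=1, deg C=1: d=4.
Solving with deg f ≤ 4: f(k) = k*(k + 2)*(k**2 + 8*k + 19)/36.
R(k) = B(k−1)·f(k)/C(k) = k*(k + 2)*(k + 5)*(k**2 + 8*k + 19)/(12*(3*k + 7)); s_k = R·t_k = k*(-k**2 - 8*k - 19)/(6*(k**3 + 8*k**2 + 19*k + 12)).
s_(k+1) − s_k = 2*(-3*k - 7)/(k**5 + 15*k**4 + 85*k**3 + 225*k**2 + 274*k + 120) = t_k.
Telescope: S(n) = s_(n+1) − s_(0) = (-n**3 - 11*n**2 - 38*n - 28)/(6*(n**3 + 11*n**2 + 38*n + 40)) − (0) = (-n**3 - 11*n**2 - 38*n - 28)/(6*(n**3 + 11*n**2 + 38*n + 40)).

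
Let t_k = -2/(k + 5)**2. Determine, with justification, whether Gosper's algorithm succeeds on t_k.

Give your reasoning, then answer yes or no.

Compute t_(k+1)/t_k: get (k + 5)**2/(k + 6)**2.
A = k**2 + 10*k + 25, B = k**2 + 12*k + 36, C = 1.
Key eq: (k**2 + 10*k + 25)·f(k+1) = (k**2 + 10*k + 25)·f(k) + (1).
From deg A=2, deg B=2, deg C=0: d=0.
Write f(k) = c0. Then LHS − RHS = -1, requiring -1 = 0: contradictory. No certificate.

No. Not Gosper-summable.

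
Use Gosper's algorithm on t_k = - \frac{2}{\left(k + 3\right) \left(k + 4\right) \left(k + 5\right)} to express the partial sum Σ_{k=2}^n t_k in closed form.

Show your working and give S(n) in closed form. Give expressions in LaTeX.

t_(k+1)/t_k = (k + 3)/(k + 6).
Gosper form: A/B · C(k+1)/C(k) with A=k + 3, B=k + 6, C=1.
Key eq: (k + 3)·f(k+1) = (k + 5)·f(k) + (1).
From deg A=1, deg B=1, deg C=0: d=2.
Coefficient equations give f(k) = k*(k + 7)/24.
Get s_k = R·t_k = k*(-k - 7)/(12*(k + 3)*(k + 4)) with R(k) = B(k−1)f(k)/C(k) = k*(k + 5)*(k + 7)/24.
Check: Δs_k = -2/(k**3 + 12*k**2 + 47*k + 60). ✓
Evaluate: s_(n+1) = (-n**2 - 9*n - 8)/(12*(n**2 + 9*n + 20)); subtract s_(2) = -1/20 ⇒ S(n) = (-n**2 - 9*n + 10)/(30*(n**2 + 9*n + 20)).

S(n) = \frac{- n^{2} - 9 n + 10}{30 \left(n^{2} + 9 n + 20\right)}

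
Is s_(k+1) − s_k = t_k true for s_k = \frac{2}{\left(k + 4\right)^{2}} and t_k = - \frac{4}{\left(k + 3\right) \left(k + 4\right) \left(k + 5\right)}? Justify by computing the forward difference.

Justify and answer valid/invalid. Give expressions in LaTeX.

Invalid: residual \frac{2 \left(3 k + 13\right)}{k^{5} + 21 k^{4} + 175 k^{3} + 723 k^{2} + 1480 k + 1200} ≠ 0.

s_(k+1) = 2/(k + 5)**2
s_(k+1) − s_k = 2/(k + 5)**2 - 2/(k + 4)**2
(s_(k+1) − s_k) − t_k = 2*(3*k + 13)/(k**5 + 21*k**4 + 175*k**3 + 723*k**2 + 1480*k + 1200)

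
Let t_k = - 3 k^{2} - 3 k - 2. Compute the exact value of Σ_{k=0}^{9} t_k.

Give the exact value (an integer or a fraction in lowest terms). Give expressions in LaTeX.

Ratio r(k) = (3*k**2 + 9*k + 8)/(3*k**2 + 3*k + 2).
Factor: A=1; B=1; C=k**2 + k + 2/3.
Set up (1)·f(k+1) − (1)·f(k) − (k**2 + k + 2/3) = 0.
deg f ≤ 3 (via 0,0,2).
Match coefficients ⇒ f(k) = k*(k**2 + 1)/3.
R(k) = B(k−1)·f(k)/C(k) = k*(k**2 + 1)/(3*k**2 + 3*k + 2); s_k = R·t_k = -k**3 - k.
Check: Δs_k = k**3 - (k + 1)**3 - 1. ✓
Evaluate s at k=10 and k=0: -1010 and 0; difference -1010.

Σ = -1010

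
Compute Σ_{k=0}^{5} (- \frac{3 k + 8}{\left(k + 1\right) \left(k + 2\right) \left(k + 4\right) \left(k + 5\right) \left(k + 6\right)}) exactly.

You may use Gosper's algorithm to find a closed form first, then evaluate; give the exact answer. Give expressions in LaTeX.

Σ = -15/308

t_(k+1)/t_k = (k + 1)*(k + 4)*(3*k + 11)/((k + 3)*(k + 7)*(3*k + 8)).
A = k + 1, B = k + 7, C = k**2 + 17*k/3 + 8.
f must satisfy (k + 1)·f(k+1) − (k + 6)·f(k) = k**2 + 17*k/3 + 8.
Degrees (1,1,2) ⇒ d ≤ 5.
Coefficient equations give f(k) = k*(k + 2)*(k + 3)*(k**2 + 10*k + 29)/60.
Certificate R = B(k−1)f/C = k*(k + 2)*(k + 6)*(k**2 + 10*k + 29)/(20*(3*k + 8)) gives s_k = k*(-k**2 - 10*k - 29)/(20*(k**3 + 10*k**2 + 29*k + 20)).
s_(k+1) − s_k = (-3*k - 8)/(k**5 + 18*k**4 + 121*k**3 + 372*k**2 + 508*k + 240) = t_k.
Evaluate s at k=6 and k=0: -15/308 and 0; difference -15/308.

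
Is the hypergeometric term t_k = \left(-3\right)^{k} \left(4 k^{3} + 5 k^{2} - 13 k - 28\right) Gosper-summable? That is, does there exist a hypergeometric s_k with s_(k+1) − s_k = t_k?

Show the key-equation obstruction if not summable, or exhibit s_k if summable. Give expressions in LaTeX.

Yes. s_k = \left(-3\right)^{k} \left(- k^{3} + k^{2} + 4 k + 4\right).

r(k) = 3*(-4*k**3 - 17*k**2 - 9*k + 32)/(4*k**3 + 5*k**2 - 13*k - 28) after simplifying.
Take A(k)=-3, B(k)=1, C(k)=k**3 + 5*k**2/4 - 13*k/4 - 7.
f must satisfy (-3)·f(k+1) − (1)·f(k) = k**3 + 5*k**2/4 - 13*k/4 - 7.
Degrees (0,0,3) ⇒ d ≤ 3.
Match coefficients ⇒ f(k) = -(k**3 - k**2 - 4*k - 4)/4.
R(k) = B(k−1)·f(k)/C(k) = -(k**3 - k**2 - 4*k - 4)/(4*k**3 + 5*k**2 - 13*k - 28); s_k = R·t_k = (-3)**k*(-k**3 + k**2 + 4*k + 4).
Check: Δs_k = (-3)**k*(4*k**3 + 5*k**2 - 13*k - 28). ✓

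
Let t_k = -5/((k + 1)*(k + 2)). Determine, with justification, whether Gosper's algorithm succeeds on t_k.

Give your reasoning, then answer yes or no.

Yes. s_k = -5*k/(k + 1).

Ratio r(k) = (k + 1)/(k + 3).
A = k + 1, B = k + 3, C = 1.
Solve (k + 1)·f(k+1) − (k + 2)·f(k) = 1.
deg f ≤ 1 (via 1,1,0).
Solving with deg f ≤ 1: f(k) = k.
Get s_k = R·t_k = -5*k/(k + 1) with R(k) = B(k−1)f(k)/C(k) = k*(k + 2).
Δs = -5/(k**2 + 3*k + 2), as required.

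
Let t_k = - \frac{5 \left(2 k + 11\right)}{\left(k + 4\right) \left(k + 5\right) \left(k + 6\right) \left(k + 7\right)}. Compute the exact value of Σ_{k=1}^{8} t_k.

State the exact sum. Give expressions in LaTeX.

The ratio is (k + 4)*(2*k + 13)/((k + 8)*(2*k + 11)).
Take A(k)=k + 4, B(k)=k + 8, C(k)=k + 11/2.
Key eq: (k + 4)·f(k+1) = (k + 7)·f(k) + (k + 11/2).
Bound: deg f ≤ 3.
Coefficient equations give f(k) = k*(k + 5)*(k + 10)/48.
Get s_k = R·t_k = 5*k*(-k - 10)/(24*(k**2 + 10*k + 24)) with R(k) = B(k−1)f(k)/C(k) = k*(k + 5)*(k + 7)*(k + 10)/(24*(2*k + 11)).
Verify: 5*(-2*k - 11)/(k**4 + 22*k**3 + 179*k**2 + 638*k + 840) matches t_k.
Telescoping: Σ = s_(9) − s_(1) = -19/104 − (-11/168) = -32/273.

Σ = -32/273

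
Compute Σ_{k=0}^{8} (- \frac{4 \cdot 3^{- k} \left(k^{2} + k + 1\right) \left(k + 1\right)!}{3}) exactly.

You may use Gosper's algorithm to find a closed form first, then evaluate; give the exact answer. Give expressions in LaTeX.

Step 1: r(k) = (k + 2)*(k + (k + 1)**2 + 2)/(3*(k**2 + k + 1)).
Factor: A=k/3 + 2/3; B=1; C=k**2 + k + 1.
Set up (k/3 + 2/3)·f(k+1) − (1)·f(k) − (k**2 + k + 1) = 0.
From deg A=1, deg B=0, deg C=2: d=1.
Solve for f: f(k) = 3*(k + 1) (degree 1 ≤ 1).
Get s_k = R·t_k = -4*(k + 1)*factorial(k + 1)/3**k with R(k) = B(k−1)f(k)/C(k) = 3*(k + 1)/(k**2 + k + 1).
s_(k+1) − s_k = -4*(k**2 + k + 1)*factorial(k + 1)/(3*3**k) = t_k.
Sum = s_(9) − s_(0); s_(9) = -1792000/243, s_(0) = -4 ⇒ -1791028/243.

Σ = -1791028/243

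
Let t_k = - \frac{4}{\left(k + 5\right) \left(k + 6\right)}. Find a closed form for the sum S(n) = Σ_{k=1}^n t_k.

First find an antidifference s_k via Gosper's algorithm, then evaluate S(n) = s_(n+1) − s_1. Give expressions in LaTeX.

S(n) = - \frac{2 n}{3 n + 18}

Step 1: r(k) = (k + 5)/(k + 7).
A = k + 5, B = k + 7, C = 1.
Solve (k + 5)·f(k+1) − (k + 6)·f(k) = 1.
d = 1 from the (1,1,0) case.
Match coefficients ⇒ f(k) = k/5.
R(k) = B(k−1)·f(k)/C(k) = k*(k + 6)/5; s_k = R·t_k = -4*k/(5*k + 25).
Δs = -4/(k**2 + 11*k + 30), as required.
Σ_(k=1)^n t_k = s_(n+1) − s_(1) = (4*(-n - 1)/(5*(n + 6))) − (-2/15), i.e. -2*n/(3*n + 18).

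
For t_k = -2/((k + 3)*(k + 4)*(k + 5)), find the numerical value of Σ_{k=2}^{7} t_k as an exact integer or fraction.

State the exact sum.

Ratio r(k) = (k + 3)/(k + 6).
A = k + 3, B = k + 6, C = 1.
Set up (k + 3)·f(k+1) − (k + 5)·f(k) − (1) = 0.
From deg A=1, deg B=1, deg C=0: d=2.
Coefficient equations give f(k) = k*(k + 7)/24.
Get s_k = R·t_k = k*(-k - 7)/(12*(k + 3)*(k + 4)) with R(k) = B(k−1)f(k)/C(k) = k*(k + 5)*(k + 7)/24.
Check: Δs_k = -2/(k**3 + 12*k**2 + 47*k + 60). ✓
Σ_(k=2)^(7) t_k = s_(8) − s_(2) = -5/66 − (-1/20) = -17/660.

Σ = -17/660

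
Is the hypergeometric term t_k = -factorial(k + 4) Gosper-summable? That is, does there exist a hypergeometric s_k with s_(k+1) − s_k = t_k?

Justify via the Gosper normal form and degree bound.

No; the degree bound rules out any f.

t_(k+1)/t_k = k + 5.
Take A(k)=k + 5, B(k)=1, C(k)=1.
Set up (k + 5)·f(k+1) − (1)·f(k) − (1) = 0.
d = -1 from the (1,0,0) case.
d = -1 < 0 ⇒ no nonzero polynomial f; not summable.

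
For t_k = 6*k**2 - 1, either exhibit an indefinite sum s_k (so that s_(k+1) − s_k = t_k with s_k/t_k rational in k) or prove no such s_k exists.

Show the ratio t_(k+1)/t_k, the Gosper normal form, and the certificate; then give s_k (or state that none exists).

s_k = k**2*(2*k - 3)

r(k) = (6*(k + 1)**2 - 1)/(6*k**2 - 1) after simplifying.
So A=1 and B=1, with C=k**2 - 1/6.
Key eq: (1)·f(k+1) = (1)·f(k) + (k**2 - 1/6).
Degrees (0,0,2) ⇒ d ≤ 3.
A polynomial solution: f(k) = k**2*(2*k - 3)/6.
Certificate R = B(k−1)f/C = k**2*(2*k - 3)/(6*k**2 - 1) gives s_k = k**2*(2*k - 3).
Verify: 6*k**2 - 1 matches t_k.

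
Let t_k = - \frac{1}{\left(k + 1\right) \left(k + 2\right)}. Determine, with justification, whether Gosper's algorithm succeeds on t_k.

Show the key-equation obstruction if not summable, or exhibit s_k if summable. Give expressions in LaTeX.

Yes. s_k = - \frac{k}{k + 1}.

The ratio is (k + 1)/(k + 3).
So A=k + 1 and B=k + 3, with C=1.
Key eq: (k + 1)·f(k+1) = (k + 2)·f(k) + (1).
Bound: deg f ≤ 1.
Solving with deg f ≤ 1: f(k) = k.
Then R = B(k−1)f/C = k*(k + 2), so s_k = R(k)·t_k = -k/(k + 1).
Δs = -1/(k**2 + 3*k + 2), as required.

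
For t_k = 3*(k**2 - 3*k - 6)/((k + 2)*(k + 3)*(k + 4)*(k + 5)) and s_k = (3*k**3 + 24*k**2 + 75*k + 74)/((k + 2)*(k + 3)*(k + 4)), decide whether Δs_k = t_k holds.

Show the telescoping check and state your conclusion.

valid; difference matches t_k

s_(k+1) = (75*k + 3*(k + 1)**3 + 24*(k + 1)**2 + 149)/((k + 3)*(k + 4)*(k + 5))
s_(k+1) − s_k = 3*(k**2 - 3*k - 6)/(k**4 + 14*k**3 + 71*k**2 + 154*k + 120)
(s_(k+1) − s_k) − t_k = 0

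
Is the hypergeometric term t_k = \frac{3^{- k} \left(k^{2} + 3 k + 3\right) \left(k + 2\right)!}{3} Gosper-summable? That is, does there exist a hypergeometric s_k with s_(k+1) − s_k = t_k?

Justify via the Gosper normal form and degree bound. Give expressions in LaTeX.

Yes. s_k = 3^{- k} \left(k + 2\right) \left(k + 2\right)!.

The ratio is (k + 3)*(3*k + (k + 1)**2 + 6)/(3*(k**2 + 3*k + 3)).
Normal form (A,B,C) = (k/3 + 1, 1, k**2 + 3*k + 3).
Need (k/3 + 1)·f(k+1) − (1)·f(k) = k**2 + 3*k + 3.
Bound: deg f ≤ 1.
Solving with deg f ≤ 1: f(k) = 3*(k + 2).
Then R = B(k−1)f/C = 3*(k + 2)/(k**2 + 3*k + 3), so s_k = R(k)·t_k = (k + 2)*factorial(k + 2)/3**k.
s_(k+1) − s_k = (k**2 + 3*k + 3)*factorial(k + 2)/(3*3**k) = t_k.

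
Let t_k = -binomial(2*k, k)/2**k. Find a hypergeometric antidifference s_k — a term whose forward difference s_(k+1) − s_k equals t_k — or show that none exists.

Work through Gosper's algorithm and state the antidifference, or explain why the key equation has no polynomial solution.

none (Gosper's algorithm certifies no s_k)

r(k) = (2*k + 1)/(k + 1) after simplifying.
Gosper form: A/B · C(k+1)/C(k) with A=2*k + 1, B=k + 1, C=1.
Set up (2*k + 1)·f(k+1) − (k)·f(k) − (1) = 0.
From deg A=1, deg B=1, deg C=0: d=-1.
Negative degree bound (-1): no f exists, t_k not Gosper-summable.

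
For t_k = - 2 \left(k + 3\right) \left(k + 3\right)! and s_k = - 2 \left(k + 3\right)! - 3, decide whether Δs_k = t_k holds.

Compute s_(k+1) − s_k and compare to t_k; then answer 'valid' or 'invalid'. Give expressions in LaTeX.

s_(k+1) = -2*factorial(k + 4) - 3
s_(k+1) − s_k = -2*(k + 3)*factorial(k + 3)
(s_(k+1) − s_k) − t_k = 0

Valid: the claim telescopes to t_k.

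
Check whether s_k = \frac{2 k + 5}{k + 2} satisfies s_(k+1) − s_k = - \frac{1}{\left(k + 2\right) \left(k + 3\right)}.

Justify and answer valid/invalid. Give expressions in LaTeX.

Valid — Δs_k = t_k.

s_(k+1) = (2*k + 7)/(k + 3)
s_(k+1) − s_k = -1/(k**2 + 5*k + 6)
(s_(k+1) − s_k) − t_k = 0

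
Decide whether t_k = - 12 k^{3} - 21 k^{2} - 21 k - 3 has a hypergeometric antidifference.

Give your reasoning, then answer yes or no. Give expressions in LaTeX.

Compute t_(k+1)/t_k: get (4*k**3 + 19*k**2 + 33*k + 19)/(4*k**3 + 7*k**2 + 7*k + 1).
Take A(k)=1, B(k)=1, C(k)=k**3 + 7*k**2/4 + 7*k/4 + 1/4.
Set up (1)·f(k+1) − (1)·f(k) − (k**3 + 7*k**2/4 + 7*k/4 + 1/4) = 0.
deg f ≤ 4 (via 0,0,3).
Solve for f: f(k) = k*(3*k**3 + k**2 + 3*k - 4)/12 (degree 4 ≤ 4).
Certificate R = B(k−1)f/C = k*(3*k**3 + k**2 + 3*k - 4)/(3*(4*k**3 + 7*k**2 + 7*k + 1)) gives s_k = k*(-3*k**3 - k**2 - 3*k + 4).
Δs = -12*k**3 - 21*k**2 - 21*k - 3, as required.

Yes. s_k = k \left(- 3 k^{3} - k^{2} - 3 k + 4\right).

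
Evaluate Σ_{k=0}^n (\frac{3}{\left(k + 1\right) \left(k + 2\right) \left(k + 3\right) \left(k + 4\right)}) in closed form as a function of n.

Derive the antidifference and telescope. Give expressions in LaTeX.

S(n) = \frac{n^{3} + 9 n^{2} + 26 n + 18}{6 \left(n^{3} + 9 n^{2} + 26 n + 24\right)}

The ratio is (k + 1)/(k + 5).
Factor: A=k + 1; B=k + 5; C=1.
Set up (k + 1)·f(k+1) − (k + 4)·f(k) − (1) = 0.
deg f ≤ 3 (via 1,1,0).
Solve for f: f(k) = k*(k**2 + 6*k + 11)/18 (degree 3 ≤ 3).
R(k) = B(k−1)·f(k)/C(k) = k*(k + 4)*(k**2 + 6*k + 11)/18; s_k = R·t_k = k*(k**2 + 6*k + 11)/(6*(k + 1)*(k + 2)*(k + 3)).
Verify: 3/(k**4 + 10*k**3 + 35*k**2 + 50*k + 24) matches t_k.
Σ_(k=0)^n t_k = s_(n+1) − s_(0) = ((n**3 + 9*n**2 + 26*n + 18)/(6*(n**3 + 9*n**2 + 26*n + 24))) − (0), i.e. (n**3 + 9*n**2 + 26*n + 18)/(6*(n**3 + 9*n**2 + 26*n + 24)).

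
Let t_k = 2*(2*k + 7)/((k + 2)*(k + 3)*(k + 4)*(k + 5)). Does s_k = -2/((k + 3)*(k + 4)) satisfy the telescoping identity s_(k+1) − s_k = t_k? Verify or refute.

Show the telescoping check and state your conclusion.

Invalid: residual -6/(k**4 + 14*k**3 + 71*k**2 + 154*k + 120) ≠ 0.

s_(k+1) = -2/((k + 4)*(k + 5))
s_(k+1) − s_k = 4/(k**3 + 12*k**2 + 47*k + 60)
(s_(k+1) − s_k) − t_k = -6/(k**4 + 14*k**3 + 71*k**2 + 154*k + 120)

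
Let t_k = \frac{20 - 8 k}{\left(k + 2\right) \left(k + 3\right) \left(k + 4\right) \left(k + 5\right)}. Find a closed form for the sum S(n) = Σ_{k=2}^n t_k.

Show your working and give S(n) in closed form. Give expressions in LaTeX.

t_(k+1)/t_k = (k + 2)*(2*k - 3)/((k + 6)*(2*k - 5)).
Normal form (A,B,C) = (k + 2, k + 6, k - 5/2).
Solve (k + 2)·f(k+1) − (k + 5)·f(k) = k - 5/2.
Degrees (1,1,1) ⇒ d ≤ 3.
Solve for f: f(k) = -k*(k**2 + 9*k + 50)/48 (degree 3 ≤ 3).
Get s_k = R·t_k = k*(k**2 + 9*k + 50)/(6*(k + 2)*(k + 3)*(k + 4)) with R(k) = B(k−1)f(k)/C(k) = -k*(k + 5)*(k**2 + 9*k + 50)/(24*(2*k - 5)).
Verify: 4*(5 - 2*k)/(k**4 + 14*k**3 + 71*k**2 + 154*k + 120) matches t_k.
s_(n+1) = (n**3 + 12*n**2 + 71*n + 60)/(6*(n**3 + 12*n**2 + 47*n + 60)) and s_(2) = 1/5, so S(n) = (-n**3 - 12*n**2 + 73*n - 60)/(30*(n**3 + 12*n**2 + 47*n + 60)).

S(n) = \frac{- n^{3} - 12 n^{2} + 73 n - 60}{30 \left(n^{3} + 12 n^{2} + 47 n + 60\right)}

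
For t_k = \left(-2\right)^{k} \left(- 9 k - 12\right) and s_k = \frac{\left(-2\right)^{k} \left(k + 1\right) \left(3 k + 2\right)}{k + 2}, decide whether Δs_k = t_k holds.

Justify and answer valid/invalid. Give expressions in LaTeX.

Invalid: residual \frac{\left(-2\right)^{k} \left(9 k^{2} + 33 k + 26\right)}{k^{2} + 5 k + 6} ≠ 0.

s_(k+1) = (-2)**(k + 1)*(k + 2)*(3*k + 5)/(k + 3)
s_(k+1) − s_k = (-2)**k*(-9*k**3 - 48*k**2 - 81*k - 46)/(k**2 + 5*k + 6)
(s_(k+1) − s_k) − t_k = (-2)**k*(9*k**2 + 33*k + 26)/(k**2 + 5*k + 6)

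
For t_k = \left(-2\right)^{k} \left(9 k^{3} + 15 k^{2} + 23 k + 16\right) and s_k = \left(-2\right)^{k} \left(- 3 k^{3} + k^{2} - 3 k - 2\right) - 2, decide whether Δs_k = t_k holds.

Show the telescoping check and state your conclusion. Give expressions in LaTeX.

Valid — Δs_k = t_k.

s_(k+1) = 2*(-2)**k*(3*k + 3*(k + 1)**3 - (k + 1)**2 + 5) - 2
s_(k+1) − s_k = (-2)**k*(9*k**3 + 15*k**2 + 23*k + 16)
(s_(k+1) − s_k) − t_k = 0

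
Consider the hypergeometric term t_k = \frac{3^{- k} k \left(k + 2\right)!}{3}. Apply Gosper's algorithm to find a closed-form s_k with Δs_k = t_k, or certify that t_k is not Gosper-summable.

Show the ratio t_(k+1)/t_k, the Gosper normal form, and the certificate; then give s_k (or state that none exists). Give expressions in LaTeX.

Step 1: r(k) = (k + 1)*(k + 3)/(3*k).
A = k/3 + 1, B = 1, C = k.
Key eq: (k/3 + 1)·f(k+1) = (1)·f(k) + (k).
Bound: deg f ≤ 0.
Solve for f: f(k) = 3 (degree 0 ≤ 0).
Certificate R = B(k−1)f/C = 3/k gives s_k = factorial(k + 2)/3**k.
Δs = k*factorial(k + 2)/(3*3**k), as required.

s_k = 3^{- k} \left(k + 2\right)!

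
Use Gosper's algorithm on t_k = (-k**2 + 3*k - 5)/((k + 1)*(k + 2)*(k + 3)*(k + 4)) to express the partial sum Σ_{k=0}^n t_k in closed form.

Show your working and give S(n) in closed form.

S(n) = (-n**3 - 6*n**2 - 20*n - 15)/(3*(n**3 + 9*n**2 + 26*n + 24))

t_(k+1)/t_k = (k**3 + 2*k + 3)/(k**3 + 2*k**2 - 10*k + 25).
Factor: A=k + 1; B=k + 5; C=k**2 - 3*k + 5.
Need (k + 1)·f(k+1) − (k + 4)·f(k) = k**2 - 3*k + 5.
Degrees (1,1,2) ⇒ d ≤ 3.
Match coefficients ⇒ f(k) = k*(k**2 + 3*k + 11)/3.
Then R = B(k−1)f/C = k*(k + 4)*(k**2 + 3*k + 11)/(3*(k**2 - 3*k + 5)), so s_k = R(k)·t_k = k*(-k**2 - 3*k - 11)/(3*(k + 1)*(k + 2)*(k + 3)).
Check: Δs_k = (-k**2 + 3*k - 5)/(k**4 + 10*k**3 + 35*k**2 + 50*k + 24). ✓
Telescope: S(n) = s_(n+1) − s_(0) = (-n**3 - 6*n**2 - 20*n - 15)/(3*(n**3 + 9*n**2 + 26*n + 24)) − (0) = (-n**3 - 6*n**2 - 20*n - 15)/(3*(n**3 + 9*n**2 + 26*n + 24)).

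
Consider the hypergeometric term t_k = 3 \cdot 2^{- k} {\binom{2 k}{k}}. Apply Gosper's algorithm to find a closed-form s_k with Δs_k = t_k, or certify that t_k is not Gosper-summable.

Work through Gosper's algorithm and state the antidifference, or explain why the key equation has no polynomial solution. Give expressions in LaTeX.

none — t_k is not Gosper-summable

t_(k+1)/t_k = (2*k + 1)/(k + 1).
So A=2*k + 1 and B=k + 1, with C=1.
Need (2*k + 1)·f(k+1) − (k)·f(k) = 1.
Bound: deg f ≤ -1.
deg f ≤ -1 is impossible — no certificate.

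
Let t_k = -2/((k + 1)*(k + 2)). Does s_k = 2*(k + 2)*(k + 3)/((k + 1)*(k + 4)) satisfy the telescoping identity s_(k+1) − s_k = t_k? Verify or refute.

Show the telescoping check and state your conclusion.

Invalid: residual 2*(k**2 + 5*k + 8)/(k**4 + 12*k**3 + 49*k**2 + 78*k + 40) ≠ 0.

s_(k+1) = 2*(k + 3)*(k + 4)/((k + 2)*(k + 5))
s_(k+1) − s_k = 8*(-k - 3)/(k**4 + 12*k**3 + 49*k**2 + 78*k + 40)
(s_(k+1) − s_k) − t_k = 2*(k**2 + 5*k + 8)/(k**4 + 12*k**3 + 49*k**2 + 78*k + 40)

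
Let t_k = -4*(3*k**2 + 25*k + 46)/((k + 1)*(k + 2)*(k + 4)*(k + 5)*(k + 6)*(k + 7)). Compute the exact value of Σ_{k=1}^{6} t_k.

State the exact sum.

Σ = -537/10010

The ratio is (k + 1)*(k + 4)*(25*k + 3*(k + 1)**2 + 71)/((k + 3)*(k + 8)*(3*k**2 + 25*k + 46)).
A = k + 1, B = k + 8, C = k**3 + 34*k**2/3 + 121*k/3 + 46.
Solve (k + 1)·f(k+1) − (k + 7)·f(k) = k**3 + 34*k**2/3 + 121*k/3 + 46.
From deg A=1, deg B=1, deg C=3: d=6.
A polynomial solution: f(k) = k*(k + 2)*(k + 3)*(k + 5)*(k**2 + 11*k + 34)/72.
R(k) = B(k−1)·f(k)/C(k) = k*(k + 2)*(k + 5)*(k + 7)*(k**2 + 11*k + 34)/(24*(3*k**2 + 25*k + 46)); s_k = R·t_k = k*(-k**2 - 11*k - 34)/(6*(k**3 + 11*k**2 + 34*k + 24)).
Verify: 4*(-3*k**2 - 25*k - 46)/(k**6 + 25*k**5 + 247*k**4 + 1219*k**3 + 3112*k**2 + 3796*k + 1680) matches t_k.
Telescoping: Σ = s_(7) − s_(1) = -70/429 − (-23/210) = -537/10010.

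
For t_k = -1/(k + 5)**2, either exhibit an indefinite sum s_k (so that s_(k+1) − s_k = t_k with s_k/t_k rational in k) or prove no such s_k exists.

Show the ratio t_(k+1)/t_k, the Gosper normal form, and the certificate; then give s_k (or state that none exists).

The ratio is (k + 5)**2/(k + 6)**2.
Take A(k)=k**2 + 10*k + 25, B(k)=k**2 + 12*k + 36, C(k)=1.
f must satisfy (k**2 + 10*k + 25)·f(k+1) − (k**2 + 10*k + 25)·f(k) = 1.
d = 0 from the (2,2,0) case.
Put f(k) = c0: A·f(k+1) − B(k−1)·f(k) − C = -1; need -1 = 0 — inconsistent ⇒ no f, not summable.

no hypergeometric antidifference exists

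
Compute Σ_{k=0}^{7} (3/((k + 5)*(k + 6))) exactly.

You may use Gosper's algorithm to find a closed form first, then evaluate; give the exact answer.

Ratio r(k) = (k + 5)/(k + 7).
Normal form (A,B,C) = (k + 5, k + 7, 1).
Set up (k + 5)·f(k+1) − (k + 6)·f(k) − (1) = 0.
From deg A=1, deg B=1, deg C=0: d=1.
Match coefficients ⇒ f(k) = k/5.
So s_k = (B(k−1)f/C)·t_k = (k*(k + 6)/5)·t_k = 3*k/(5*(k + 5)).
Check: Δs_k = 3/(k**2 + 11*k + 30). ✓
Evaluate s at k=8 and k=0: 24/65 and 0; difference 24/65.

Σ = 24/65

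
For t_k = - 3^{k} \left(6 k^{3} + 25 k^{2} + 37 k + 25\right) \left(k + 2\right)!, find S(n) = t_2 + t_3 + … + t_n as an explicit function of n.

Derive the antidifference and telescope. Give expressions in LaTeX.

S(n) = - 6 \cdot 3^{n} n^{2} \left(n + 3\right)! - 9 \cdot 3^{n} n \left(n + 3\right)! - 9 \cdot 3^{n} \left(n + 3\right)! + 1728

Step 1: r(k) = 3*(6*k**4 + 61*k**3 + 234*k**2 + 408*k + 279)/(6*k**3 + 25*k**2 + 37*k + 25).
Normal form (A,B,C) = (3*k + 9, 1, k**3 + 25*k**2/6 + 37*k/6 + 25/6).
Key eq: (3*k + 9)·f(k+1) = (1)·f(k) + (k**3 + 25*k**2/6 + 37*k/6 + 25/6).
Degrees (1,0,3) ⇒ d ≤ 2.
Match coefficients ⇒ f(k) = (2*k**2 - k + 2)/6.
R(k) = B(k−1)·f(k)/C(k) = (2*k**2 - k + 2)/(6*k**3 + 25*k**2 + 37*k + 25); s_k = R·t_k = -3**k*(2*k**2 - k + 2)*factorial(k + 2).
Δs = -3**k*(6*k**3 + 25*k**2 + 37*k + 25)*factorial(k + 2), as required.
s_(n+1) = -3**(n + 1)*(2*n**2 + 3*n + 3)*factorial(n + 3) and s_(2) = -1728, so S(n) = -6*3**n*n**2*factorial(n + 3) - 9*3**n*n*factorial(n + 3) - 9*3**n*factorial(n + 3) + 1728.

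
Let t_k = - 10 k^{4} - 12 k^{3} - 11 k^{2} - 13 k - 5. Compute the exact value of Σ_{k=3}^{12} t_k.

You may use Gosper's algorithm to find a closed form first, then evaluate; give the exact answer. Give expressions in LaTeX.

Ratio r(k) = (10*k**4 + 52*k**3 + 107*k**2 + 111*k + 51)/(10*k**4 + 12*k**3 + 11*k**2 + 13*k + 5).
Gosper form: A/B · C(k+1)/C(k) with A=1, B=1, C=k**4 + 6*k**3/5 + 11*k**2/10 + 13*k/10 + 1/2.
Set up (1)·f(k+1) − (1)·f(k) − (k**4 + 6*k**3/5 + 11*k**2/10 + 13*k/10 + 1/2) = 0.
Bound: deg f ≤ 5.
A polynomial solution: f(k) = k**2*(2*k**3 - 2*k**2 + k + 4)/10.
So s_k = (B(k−1)f/C)·t_k = (k**2*(2*k**3 - 2*k**2 + k + 4)/(10*k**4 + 12*k**3 + 11*k**2 + 13*k + 5))·t_k = k**2*(-2*k**3 + 2*k**2 - k - 4).
s_(k+1) − s_k = -10*k**4 - 12*k**3 - 11*k**2 - 13*k - 5 = t_k.
Telescoping: Σ = s_(13) − s_(3) = -688337 − (-387) = -687950.

Σ = -687950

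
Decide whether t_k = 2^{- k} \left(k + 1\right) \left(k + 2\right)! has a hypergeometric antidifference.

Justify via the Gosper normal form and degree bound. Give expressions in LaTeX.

Yes. s_k = 2^{1 - k} \left(k + 2\right)!.

t_(k+1)/t_k = (k + 2)*(k + 3)/(2*(k + 1)).
Normal form (A,B,C) = (k/2 + 3/2, 1, k + 1).
Set up (k/2 + 3/2)·f(k+1) − (1)·f(k) − (k + 1) = 0.
deg f ≤ 0 (via 1,0,1).
Coefficient equations give f(k) = 2.
R(k) = B(k−1)·f(k)/C(k) = 2/(k + 1); s_k = R·t_k = 2**(1 - k)*factorial(k + 2).
s_(k+1) − s_k = (k + 1)*factorial(k + 2)/2**k = t_k.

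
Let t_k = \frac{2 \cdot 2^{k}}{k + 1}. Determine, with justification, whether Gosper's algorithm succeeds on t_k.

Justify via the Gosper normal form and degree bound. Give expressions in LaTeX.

No — negative degree bound, so no certificate f.

r(k) = 2*(k + 1)/(k + 2) after simplifying.
Take A(k)=2*k + 2, B(k)=k + 2, C(k)=1.
Solve (2*k + 2)·f(k+1) − (k + 1)·f(k) = 1.
deg f ≤ -1 (via 1,1,0).
d = -1 < 0 ⇒ no nonzero polynomial f; not summable.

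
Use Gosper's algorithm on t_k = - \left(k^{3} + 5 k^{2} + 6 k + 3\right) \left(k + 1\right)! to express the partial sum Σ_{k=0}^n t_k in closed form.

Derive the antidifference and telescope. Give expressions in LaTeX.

The ratio is (k**4 + 10*k**3 + 35*k**2 + 53*k + 30)/(k**3 + 5*k**2 + 6*k + 3).
So A=k + 2 and B=1, with C=k**3 + 5*k**2 + 6*k + 3.
Solve (k + 2)·f(k+1) − (1)·f(k) = k**3 + 5*k**2 + 6*k + 3.
Bound: deg f ≤ 2.
A polynomial solution: f(k) = (k - 1)*(k + 3).
R(k) = B(k−1)·f(k)/C(k) = (k - 1)*(k + 3)/(k**3 + 5*k**2 + 6*k + 3); s_k = R·t_k = -(k - 1)*(k + 3)*factorial(k + 1).
s_(k+1) − s_k = -(k**3 + 5*k**2 + 6*k + 3)*factorial(k + 1) = t_k.
s_(n+1) = -n*(n + 4)*factorial(n + 2) and s_(0) = 3, so S(n) = -n**2*factorial(n + 2) - 4*n*factorial(n + 2) - 3.

S(n) = - n^{2} \left(n + 2\right)! - 4 n \left(n + 2\right)! - 3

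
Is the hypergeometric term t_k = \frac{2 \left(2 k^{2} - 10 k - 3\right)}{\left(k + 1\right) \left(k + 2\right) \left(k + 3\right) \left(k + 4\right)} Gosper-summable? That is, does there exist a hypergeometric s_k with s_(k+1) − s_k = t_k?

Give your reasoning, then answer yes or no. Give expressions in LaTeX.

The ratio is (2*k**3 - 4*k**2 - 17*k - 11)/(2*k**3 - 53*k - 15).
So A=k + 1 and B=k + 5, with C=k**2 - 5*k - 3/2.
Set up (k + 1)·f(k+1) − (k + 4)·f(k) − (k**2 - 5*k - 3/2) = 0.
Bound: deg f ≤ 3.
Coefficient equations give f(k) = -k*(k**2 + 18*k - 1)/12.
So s_k = (B(k−1)f/C)·t_k = (-k*(k + 4)*(k**2 + 18*k - 1)/(6*(2*k**2 - 10*k - 3)))·t_k = k*(-k**2 - 18*k + 1)/(3*(k + 1)*(k + 2)*(k + 3)).
Δs = 2*(2*k**2 - 10*k - 3)/(k**4 + 10*k**3 + 35*k**2 + 50*k + 24), as required.

Yes. s_k = \frac{k \left(- k^{2} - 18 k + 1\right)}{3 \left(k + 1\right) \left(k + 2\right) \left(k + 3\right)}.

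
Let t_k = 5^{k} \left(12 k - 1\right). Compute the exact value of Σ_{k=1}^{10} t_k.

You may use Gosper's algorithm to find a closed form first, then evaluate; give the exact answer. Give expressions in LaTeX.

The ratio is 5*(12*k + 11)/(12*k - 1).
A = 5, B = 1, C = k - 1/12.
Solve (5)·f(k+1) − (1)·f(k) = k - 1/12.
Degrees (0,0,1) ⇒ d ≤ 1.
Coefficient equations give f(k) = (3*k - 4)/12.
Get s_k = R·t_k = 5**k*(3*k - 4) with R(k) = B(k−1)f(k)/C(k) = (3*k - 4)/(12*k - 1).
Verify: 5**k*(12*k - 1) matches t_k.
Sum = s_(11) − s_(1); s_(11) = 1416015625, s_(1) = -5 ⇒ 1416015630.

Σ = 1416015630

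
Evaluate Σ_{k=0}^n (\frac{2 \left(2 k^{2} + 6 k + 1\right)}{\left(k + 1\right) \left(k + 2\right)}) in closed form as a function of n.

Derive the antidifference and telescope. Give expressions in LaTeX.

Step 1: r(k) = (k + 1)*(6*k + 2*(k + 1)**2 + 7)/((k + 3)*(2*k**2 + 6*k + 1)).
Factor: A=k + 1; B=k + 3; C=k**2 + 3*k + 1/2.
Need (k + 1)·f(k+1) − (k + 2)·f(k) = k**2 + 3*k + 1/2.
d = 2 from the (1,1,2) case.
Solving with deg f ≤ 2: f(k) = k*(2*k - 1)/2.
So s_k = (B(k−1)f/C)·t_k = (k*(k + 2)*(2*k - 1)/(2*k**2 + 6*k + 1))·t_k = 2*k*(2*k - 1)/(k + 1).
s_(k+1) − s_k = 2*(2*k**2 + 6*k + 1)/(k**2 + 3*k + 2) = t_k.
s_(n+1) = 2*(2*n**2 + 3*n + 1)/(n + 2) and s_(0) = 0, so S(n) = 2*(2*n**2 + 3*n + 1)/(n + 2).

S(n) = \frac{2 \left(2 n^{2} + 3 n + 1\right)}{n + 2}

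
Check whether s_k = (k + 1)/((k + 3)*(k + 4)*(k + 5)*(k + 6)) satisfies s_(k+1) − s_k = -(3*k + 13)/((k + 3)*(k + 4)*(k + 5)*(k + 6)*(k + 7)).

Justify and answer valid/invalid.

Invalid: residual 12/(k**5 + 25*k**4 + 245*k**3 + 1175*k**2 + 2754*k + 2520) ≠ 0.

s_(k+1) = (k + 2)/((k + 4)*(k + 5)*(k + 6)*(k + 7))
s_(k+1) − s_k = (-3*k - 1)/(k**5 + 25*k**4 + 245*k**3 + 1175*k**2 + 2754*k + 2520)
(s_(k+1) − s_k) − t_k = 12/(k**5 + 25*k**4 + 245*k**3 + 1175*k**2 + 2754*k + 2520)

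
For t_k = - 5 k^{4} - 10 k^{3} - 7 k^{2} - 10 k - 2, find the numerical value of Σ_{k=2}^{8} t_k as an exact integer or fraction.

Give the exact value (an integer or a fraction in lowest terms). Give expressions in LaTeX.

Σ = -58590

The ratio is (5*k**4 + 30*k**3 + 67*k**2 + 74*k + 34)/(5*k**4 + 10*k**3 + 7*k**2 + 10*k + 2).
A = 1, B = 1, C = k**4 + 2*k**3 + 7*k**2/5 + 2*k + 2/5.
Need (1)·f(k+1) − (1)·f(k) = k**4 + 2*k**3 + 7*k**2/5 + 2*k + 2/5.
Bound: deg f ≤ 5.
Coefficient equations give f(k) = k*(k**4 - k**2 + 4*k - 2)/5.
R(k) = B(k−1)·f(k)/C(k) = k*(k**4 - k**2 + 4*k - 2)/((k**2 + 1)*(5*k**2 + 10*k + 2)); s_k = R·t_k = k*(-k**4 + k**2 - 4*k + 2).
Check: Δs_k = -5*k**4 - 10*k**3 - 7*k**2 - 10*k - 2. ✓
Σ_(k=2)^(8) t_k = s_(9) − s_(2) = -58626 − (-36) = -58590.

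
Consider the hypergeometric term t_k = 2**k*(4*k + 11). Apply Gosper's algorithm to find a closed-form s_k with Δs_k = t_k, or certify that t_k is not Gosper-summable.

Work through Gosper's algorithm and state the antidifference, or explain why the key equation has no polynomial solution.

s_k = 2**k*(4*k + 3)

Ratio r(k) = 2*(4*k + 15)/(4*k + 11).
So A=2 and B=1, with C=k + 11/4.
f must satisfy (2)·f(k+1) − (1)·f(k) = k + 11/4.
Bound: deg f ≤ 1.
Solving with deg f ≤ 1: f(k) = (4*k + 3)/4.
So s_k = (B(k−1)f/C)·t_k = ((4*k + 3)/(4*k + 11))·t_k = 2**k*(4*k + 3).
Check: Δs_k = 2**k*(4*k + 11). ✓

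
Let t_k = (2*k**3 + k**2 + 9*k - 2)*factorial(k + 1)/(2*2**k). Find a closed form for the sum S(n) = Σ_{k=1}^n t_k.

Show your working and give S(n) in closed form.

Ratio r(k) = (k + 2)*(9*k + 2*(k + 1)**3 + (k + 1)**2 + 7)/(2*(2*k**3 + k**2 + 9*k - 2)).
Normal form (A,B,C) = (k/2 + 1, 1, k**3 + k**2/2 + 9*k/2 - 1).
Solve (k/2 + 1)·f(k+1) − (1)·f(k) = k**3 + k**2/2 + 9*k/2 - 1.
From deg A=1, deg B=0, deg C=3: d=2.
Match coefficients ⇒ f(k) = 2*k**2 - 3*k + 2.
Certificate R = B(k−1)f/C = 2*(2*k**2 - 3*k + 2)/(2*k**3 + k**2 + 9*k - 2) gives s_k = (2*k**2 - 3*k + 2)*factorial(k + 1)/2**k.
Δs = (2*k**3 + k**2 + 9*k - 2)*factorial(k + 1)/(2*2**k), as required.
Σ_(k=1)^n t_k = s_(n+1) − s_(1) = (2**(-n - 1)*(2*n**2 + n + 1)*factorial(n + 2)) − (1), i.e. 2**(-n - 1)*(-2**(n + 1) + 2*n**4*factorial(n) + 7*n**3*factorial(n) + 8*n**2*factorial(n) + 5*n*factorial(n) + 2*factorial(n)).

S(n) = 2**(-n - 1)*(-2**(n + 1) + 2*n**4*factorial(n) + 7*n**3*factorial(n) + 8*n**2*factorial(n) + 5*n*factorial(n) + 2*factorial(n))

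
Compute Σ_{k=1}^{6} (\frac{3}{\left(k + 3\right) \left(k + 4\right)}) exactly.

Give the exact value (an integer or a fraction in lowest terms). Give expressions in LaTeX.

Compute t_(k+1)/t_k: get (k + 3)/(k + 5).
Normal form (A,B,C) = (k + 3, k + 5, 1).
Key eq: (k + 3)·f(k+1) = (k + 4)·f(k) + (1).
Degrees (1,1,0) ⇒ d ≤ 1.
Solving with deg f ≤ 1: f(k) = k/3.
Get s_k = R·t_k = k/(k + 3) with R(k) = B(k−1)f(k)/C(k) = k*(k + 4)/3.
Check: Δs_k = 3/(k**2 + 7*k + 12). ✓
Evaluate s at k=7 and k=1: 7/10 and 1/4; difference 9/20.

Σ = 9/20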